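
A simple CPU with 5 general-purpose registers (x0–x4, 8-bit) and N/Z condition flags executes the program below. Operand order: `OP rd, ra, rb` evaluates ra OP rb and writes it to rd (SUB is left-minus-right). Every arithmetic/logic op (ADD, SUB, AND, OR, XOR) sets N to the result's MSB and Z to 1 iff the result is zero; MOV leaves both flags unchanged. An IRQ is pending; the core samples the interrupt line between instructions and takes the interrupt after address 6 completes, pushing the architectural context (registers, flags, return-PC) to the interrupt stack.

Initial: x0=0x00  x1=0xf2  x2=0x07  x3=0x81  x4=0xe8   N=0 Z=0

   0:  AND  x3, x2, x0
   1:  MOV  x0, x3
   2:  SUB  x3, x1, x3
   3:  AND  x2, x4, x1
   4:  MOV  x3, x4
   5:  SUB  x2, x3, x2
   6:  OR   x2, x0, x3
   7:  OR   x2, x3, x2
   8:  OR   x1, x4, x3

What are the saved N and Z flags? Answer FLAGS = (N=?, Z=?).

after  0: x0=0x00 x1=0xf2 x2=0x07 x3=0x00 x4=0xe8  N=0 Z=1
after  1: x0=0x00 x1=0xf2 x2=0x07 x3=0x00 x4=0xe8  N=0 Z=1
after  2: x0=0x00 x1=0xf2 x2=0x07 x3=0xf2 x4=0xe8  N=1 Z=0
after  3: x0=0x00 x1=0xf2 x2=0xe0 x3=0xf2 x4=0xe8  N=1 Z=0
after  4: x0=0x00 x1=0xf2 x2=0xe0 x3=0xe8 x4=0xe8  N=1 Z=0
after  5: x0=0x00 x1=0xf2 x2=0x08 x3=0xe8 x4=0xe8  N=0 Z=0
after  6: x0=0x00 x1=0xf2 x2=0xe8 x3=0xe8 x4=0xe8  N=1 Z=0
-- IRQ taken; context saved, return-PC = 7 --

FLAGS = (N=1, Z=0)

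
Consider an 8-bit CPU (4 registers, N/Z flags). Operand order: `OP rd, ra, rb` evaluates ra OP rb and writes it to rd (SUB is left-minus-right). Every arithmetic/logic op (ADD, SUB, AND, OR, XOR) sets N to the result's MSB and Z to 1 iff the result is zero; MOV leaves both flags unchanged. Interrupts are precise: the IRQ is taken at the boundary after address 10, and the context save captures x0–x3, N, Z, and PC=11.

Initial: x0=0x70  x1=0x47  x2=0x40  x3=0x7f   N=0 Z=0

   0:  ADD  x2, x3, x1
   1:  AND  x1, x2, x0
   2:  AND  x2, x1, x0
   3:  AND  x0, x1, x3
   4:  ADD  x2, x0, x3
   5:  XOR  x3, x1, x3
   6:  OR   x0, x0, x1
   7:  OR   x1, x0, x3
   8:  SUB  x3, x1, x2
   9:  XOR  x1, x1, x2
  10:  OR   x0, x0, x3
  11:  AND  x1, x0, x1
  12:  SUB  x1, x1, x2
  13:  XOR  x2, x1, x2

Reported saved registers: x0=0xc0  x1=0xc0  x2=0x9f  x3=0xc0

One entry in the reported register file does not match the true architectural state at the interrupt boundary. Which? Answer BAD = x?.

after  0: x0=0x70 x1=0x47 x2=0xc6 x3=0x7f  N=1 Z=0
after  1: x0=0x70 x1=0x40 x2=0xc6 x3=0x7f  N=0 Z=0
after  2: x0=0x70 x1=0x40 x2=0x40 x3=0x7f  N=0 Z=0
after  3: x0=0x40 x1=0x40 x2=0x40 x3=0x7f  N=0 Z=0
after  4: x0=0x40 x1=0x40 x2=0xbf x3=0x7f  N=1 Z=0
after  5: x0=0x40 x1=0x40 x2=0xbf x3=0x3f  N=0 Z=0
after  6: x0=0x40 x1=0x40 x2=0xbf x3=0x3f  N=0 Z=0
after  7: x0=0x40 x1=0x7f x2=0xbf x3=0x3f  N=0 Z=0
after  8: x0=0x40 x1=0x7f x2=0xbf x3=0xc0  N=1 Z=0
after  9: x0=0x40 x1=0xc0 x2=0xbf x3=0xc0  N=1 Z=0
after 10: x0=0xc0 x1=0xc0 x2=0xbf x3=0xc0  N=1 Z=0
-- IRQ taken; context saved, return-PC = 11 --
mismatch: x2: reported 0x9f vs actual 0xbf

BAD = x2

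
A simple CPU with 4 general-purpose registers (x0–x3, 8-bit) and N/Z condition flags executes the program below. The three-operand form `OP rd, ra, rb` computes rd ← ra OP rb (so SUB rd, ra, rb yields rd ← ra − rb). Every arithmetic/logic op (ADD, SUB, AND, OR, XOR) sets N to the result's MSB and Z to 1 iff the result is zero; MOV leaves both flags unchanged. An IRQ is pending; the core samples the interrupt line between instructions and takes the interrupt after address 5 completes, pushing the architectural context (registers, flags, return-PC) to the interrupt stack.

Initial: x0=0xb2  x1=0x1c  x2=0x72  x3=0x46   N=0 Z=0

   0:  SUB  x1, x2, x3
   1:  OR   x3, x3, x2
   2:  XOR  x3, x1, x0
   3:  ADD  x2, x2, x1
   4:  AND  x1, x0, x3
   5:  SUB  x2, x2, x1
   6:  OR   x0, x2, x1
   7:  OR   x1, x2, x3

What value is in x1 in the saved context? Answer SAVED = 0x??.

SAVED = 0x92

after  0: x0=0xb2 x1=0x2c x2=0x72 x3=0x46  N=0 Z=0
after  1: x0=0xb2 x1=0x2c x2=0x72 x3=0x76  N=0 Z=0
after  2: x0=0xb2 x1=0x2c x2=0x72 x3=0x9e  N=1 Z=0
after  3: x0=0xb2 x1=0x2c x2=0x9e x3=0x9e  N=1 Z=0
after  4: x0=0xb2 x1=0x92 x2=0x9e x3=0x9e  N=1 Z=0
after  5: x0=0xb2 x1=0x92 x2=0x0c x3=0x9e  N=0 Z=0
-- IRQ taken; context saved, return-PC = 6 --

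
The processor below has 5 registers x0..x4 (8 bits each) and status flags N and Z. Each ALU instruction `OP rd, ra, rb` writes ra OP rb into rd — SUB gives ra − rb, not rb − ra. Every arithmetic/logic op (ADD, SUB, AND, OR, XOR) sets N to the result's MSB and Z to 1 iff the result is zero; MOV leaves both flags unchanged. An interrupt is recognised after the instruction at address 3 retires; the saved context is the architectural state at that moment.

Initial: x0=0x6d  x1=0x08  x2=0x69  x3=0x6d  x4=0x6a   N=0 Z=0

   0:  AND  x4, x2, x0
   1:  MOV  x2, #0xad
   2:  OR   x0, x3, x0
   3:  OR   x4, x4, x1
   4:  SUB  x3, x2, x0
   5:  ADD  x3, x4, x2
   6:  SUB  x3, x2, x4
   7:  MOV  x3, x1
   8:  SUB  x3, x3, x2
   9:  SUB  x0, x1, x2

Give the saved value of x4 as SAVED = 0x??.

SAVED = 0x69

after  0: x0=0x6d x1=0x08 x2=0x69 x3=0x6d x4=0x69  N=0 Z=0
after  1: x0=0x6d x1=0x08 x2=0xad x3=0x6d x4=0x69  N=0 Z=0
after  2: x0=0x6d x1=0x08 x2=0xad x3=0x6d x4=0x69  N=0 Z=0
after  3: x0=0x6d x1=0x08 x2=0xad x3=0x6d x4=0x69  N=0 Z=0
-- IRQ taken; context saved, return-PC = 4 --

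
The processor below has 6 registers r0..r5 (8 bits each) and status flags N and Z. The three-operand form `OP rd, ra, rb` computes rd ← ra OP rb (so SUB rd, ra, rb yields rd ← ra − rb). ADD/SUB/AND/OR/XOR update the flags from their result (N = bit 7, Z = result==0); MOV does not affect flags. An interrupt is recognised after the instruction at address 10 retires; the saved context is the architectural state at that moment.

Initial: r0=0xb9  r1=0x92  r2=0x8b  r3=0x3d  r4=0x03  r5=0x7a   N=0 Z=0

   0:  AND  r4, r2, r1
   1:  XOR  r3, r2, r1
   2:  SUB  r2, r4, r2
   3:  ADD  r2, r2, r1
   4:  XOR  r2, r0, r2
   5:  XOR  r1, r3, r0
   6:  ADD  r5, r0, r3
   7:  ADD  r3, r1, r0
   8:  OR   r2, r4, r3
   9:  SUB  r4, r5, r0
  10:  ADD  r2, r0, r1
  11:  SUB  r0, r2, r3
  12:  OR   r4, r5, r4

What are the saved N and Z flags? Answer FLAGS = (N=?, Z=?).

after  0: r0=0xb9 r1=0x92 r2=0x8b r3=0x3d r4=0x82 r5=0x7a  N=1 Z=0
after  1: r0=0xb9 r1=0x92 r2=0x8b r3=0x19 r4=0x82 r5=0x7a  N=0 Z=0
after  2: r0=0xb9 r1=0x92 r2=0xf7 r3=0x19 r4=0x82 r5=0x7a  N=1 Z=0
after  3: r0=0xb9 r1=0x92 r2=0x89 r3=0x19 r4=0x82 r5=0x7a  N=1 Z=0
after  4: r0=0xb9 r1=0x92 r2=0x30 r3=0x19 r4=0x82 r5=0x7a  N=0 Z=0
after  5: r0=0xb9 r1=0xa0 r2=0x30 r3=0x19 r4=0x82 r5=0x7a  N=1 Z=0
after  6: r0=0xb9 r1=0xa0 r2=0x30 r3=0x19 r4=0x82 r5=0xd2  N=1 Z=0
after  7: r0=0xb9 r1=0xa0 r2=0x30 r3=0x59 r4=0x82 r5=0xd2  N=0 Z=0
after  8: r0=0xb9 r1=0xa0 r2=0xdb r3=0x59 r4=0x82 r5=0xd2  N=1 Z=0
after  9: r0=0xb9 r1=0xa0 r2=0xdb r3=0x59 r4=0x19 r5=0xd2  N=0 Z=0
after 10: r0=0xb9 r1=0xa0 r2=0x59 r3=0x59 r4=0x19 r5=0xd2  N=0 Z=0
-- IRQ taken; context saved, return-PC = 11 --

FLAGS = (N=0, Z=0)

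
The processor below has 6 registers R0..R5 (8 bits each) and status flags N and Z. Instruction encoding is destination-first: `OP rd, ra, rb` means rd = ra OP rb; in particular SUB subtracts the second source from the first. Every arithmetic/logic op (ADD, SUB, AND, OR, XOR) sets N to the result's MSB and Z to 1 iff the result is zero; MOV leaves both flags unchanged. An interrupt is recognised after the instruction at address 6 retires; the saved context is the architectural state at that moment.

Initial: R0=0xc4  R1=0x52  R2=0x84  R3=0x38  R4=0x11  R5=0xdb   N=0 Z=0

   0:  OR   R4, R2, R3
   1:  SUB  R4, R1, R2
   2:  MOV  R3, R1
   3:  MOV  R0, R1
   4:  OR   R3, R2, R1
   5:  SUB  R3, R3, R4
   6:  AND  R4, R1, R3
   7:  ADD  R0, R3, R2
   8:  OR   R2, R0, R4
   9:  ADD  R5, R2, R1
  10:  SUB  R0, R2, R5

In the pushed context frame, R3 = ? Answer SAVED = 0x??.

after  0: R0=0xc4 R1=0x52 R2=0x84 R3=0x38 R4=0xbc R5=0xdb  N=1 Z=0
after  1: R0=0xc4 R1=0x52 R2=0x84 R3=0x38 R4=0xce R5=0xdb  N=1 Z=0
after  2: R0=0xc4 R1=0x52 R2=0x84 R3=0x52 R4=0xce R5=0xdb  N=1 Z=0
after  3: R0=0x52 R1=0x52 R2=0x84 R3=0x52 R4=0xce R5=0xdb  N=1 Z=0
after  4: R0=0x52 R1=0x52 R2=0x84 R3=0xd6 R4=0xce R5=0xdb  N=1 Z=0
after  5: R0=0x52 R1=0x52 R2=0x84 R3=0x08 R4=0xce R5=0xdb  N=0 Z=0
after  6: R0=0x52 R1=0x52 R2=0x84 R3=0x08 R4=0x00 R5=0xdb  N=0 Z=1
-- IRQ taken; context saved, return-PC = 7 --

SAVED = 0x08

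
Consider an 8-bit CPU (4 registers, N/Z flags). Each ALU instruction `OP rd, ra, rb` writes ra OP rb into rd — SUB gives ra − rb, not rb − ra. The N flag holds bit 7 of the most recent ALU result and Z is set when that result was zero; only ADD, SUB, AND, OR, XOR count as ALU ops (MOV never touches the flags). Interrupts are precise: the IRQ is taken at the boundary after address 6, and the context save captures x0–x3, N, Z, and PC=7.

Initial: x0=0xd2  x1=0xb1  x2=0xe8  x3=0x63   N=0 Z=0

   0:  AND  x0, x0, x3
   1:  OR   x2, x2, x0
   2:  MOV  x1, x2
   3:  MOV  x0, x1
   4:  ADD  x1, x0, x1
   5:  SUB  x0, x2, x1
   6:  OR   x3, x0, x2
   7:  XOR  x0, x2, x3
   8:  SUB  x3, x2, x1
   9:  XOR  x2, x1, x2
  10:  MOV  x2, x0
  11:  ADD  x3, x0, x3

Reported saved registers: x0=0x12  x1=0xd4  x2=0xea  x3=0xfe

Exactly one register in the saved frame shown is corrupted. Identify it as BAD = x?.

BAD = x0

after  0: x0=0x42 x1=0xb1 x2=0xe8 x3=0x63  N=0 Z=0
after  1: x0=0x42 x1=0xb1 x2=0xea x3=0x63  N=1 Z=0
after  2: x0=0x42 x1=0xea x2=0xea x3=0x63  N=1 Z=0
after  3: x0=0xea x1=0xea x2=0xea x3=0x63  N=1 Z=0
after  4: x0=0xea x1=0xd4 x2=0xea x3=0x63  N=1 Z=0
after  5: x0=0x16 x1=0xd4 x2=0xea x3=0x63  N=0 Z=0
after  6: x0=0x16 x1=0xd4 x2=0xea x3=0xfe  N=1 Z=0
-- IRQ taken; context saved, return-PC = 7 --
mismatch: x0: reported 0x12 vs actual 0x16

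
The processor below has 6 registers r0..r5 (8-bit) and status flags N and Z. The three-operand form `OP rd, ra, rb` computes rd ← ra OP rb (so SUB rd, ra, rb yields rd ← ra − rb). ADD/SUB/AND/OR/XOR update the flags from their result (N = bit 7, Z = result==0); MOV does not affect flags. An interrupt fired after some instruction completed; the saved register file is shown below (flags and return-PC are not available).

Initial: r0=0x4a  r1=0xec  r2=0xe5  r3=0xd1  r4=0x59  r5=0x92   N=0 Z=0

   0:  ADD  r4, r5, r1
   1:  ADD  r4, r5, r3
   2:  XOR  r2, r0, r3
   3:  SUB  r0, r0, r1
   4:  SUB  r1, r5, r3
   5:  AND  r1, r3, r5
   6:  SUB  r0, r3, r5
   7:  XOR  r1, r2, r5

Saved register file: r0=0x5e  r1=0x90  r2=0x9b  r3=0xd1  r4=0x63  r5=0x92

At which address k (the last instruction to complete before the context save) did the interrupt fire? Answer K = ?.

after  0: r0=0x4a r1=0xec r2=0xe5 r3=0xd1 r4=0x7e r5=0x92  N=0 Z=0
after  1: r0=0x4a r1=0xec r2=0xe5 r3=0xd1 r4=0x63 r5=0x92  N=0 Z=0
after  2: r0=0x4a r1=0xec r2=0x9b r3=0xd1 r4=0x63 r5=0x92  N=1 Z=0
after  3: r0=0x5e r1=0xec r2=0x9b r3=0xd1 r4=0x63 r5=0x92  N=0 Z=0
after  4: r0=0x5e r1=0xc1 r2=0x9b r3=0xd1 r4=0x63 r5=0x92  N=1 Z=0
after  5: r0=0x5e r1=0x90 r2=0x9b r3=0xd1 r4=0x63 r5=0x92  N=1 Z=0
-- IRQ taken; context saved, return-PC = 6 --

K = 5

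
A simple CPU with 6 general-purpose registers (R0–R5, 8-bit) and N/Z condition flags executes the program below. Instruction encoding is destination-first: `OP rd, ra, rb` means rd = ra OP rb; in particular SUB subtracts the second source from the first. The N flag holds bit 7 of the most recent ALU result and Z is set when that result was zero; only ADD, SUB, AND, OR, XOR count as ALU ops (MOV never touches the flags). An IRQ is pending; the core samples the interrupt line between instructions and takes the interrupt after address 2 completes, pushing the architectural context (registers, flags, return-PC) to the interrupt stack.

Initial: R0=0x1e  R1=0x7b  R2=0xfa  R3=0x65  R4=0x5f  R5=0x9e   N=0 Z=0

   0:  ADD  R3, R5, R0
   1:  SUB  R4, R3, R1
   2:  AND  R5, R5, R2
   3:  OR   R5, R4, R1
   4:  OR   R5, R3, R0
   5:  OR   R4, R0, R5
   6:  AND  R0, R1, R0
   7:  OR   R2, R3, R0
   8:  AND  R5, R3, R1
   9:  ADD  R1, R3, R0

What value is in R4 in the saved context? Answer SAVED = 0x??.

after  0: R0=0x1e R1=0x7b R2=0xfa R3=0xbc R4=0x5f R5=0x9e  N=1 Z=0
after  1: R0=0x1e R1=0x7b R2=0xfa R3=0xbc R4=0x41 R5=0x9e  N=0 Z=0
after  2: R0=0x1e R1=0x7b R2=0xfa R3=0xbc R4=0x41 R5=0x9a  N=1 Z=0
-- IRQ taken; context saved, return-PC = 3 --

SAVED = 0x41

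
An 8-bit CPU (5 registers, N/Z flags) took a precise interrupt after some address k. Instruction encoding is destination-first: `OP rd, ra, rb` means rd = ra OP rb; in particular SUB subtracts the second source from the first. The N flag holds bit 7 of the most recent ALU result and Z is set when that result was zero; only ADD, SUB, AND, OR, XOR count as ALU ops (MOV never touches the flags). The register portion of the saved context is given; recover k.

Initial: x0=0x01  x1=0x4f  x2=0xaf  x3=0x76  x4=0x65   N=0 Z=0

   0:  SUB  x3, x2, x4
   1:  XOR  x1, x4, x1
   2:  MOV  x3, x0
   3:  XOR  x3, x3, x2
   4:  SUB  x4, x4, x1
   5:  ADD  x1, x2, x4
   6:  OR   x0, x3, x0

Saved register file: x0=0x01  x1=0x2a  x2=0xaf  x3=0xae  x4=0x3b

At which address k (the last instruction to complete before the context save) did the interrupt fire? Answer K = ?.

after  0: x0=0x01 x1=0x4f x2=0xaf x3=0x4a x4=0x65  N=0 Z=0
after  1: x0=0x01 x1=0x2a x2=0xaf x3=0x4a x4=0x65  N=0 Z=0
after  2: x0=0x01 x1=0x2a x2=0xaf x3=0x01 x4=0x65  N=0 Z=0
after  3: x0=0x01 x1=0x2a x2=0xaf x3=0xae x4=0x65  N=1 Z=0
after  4: x0=0x01 x1=0x2a x2=0xaf x3=0xae x4=0x3b  N=0 Z=0
-- IRQ taken; context saved, return-PC = 5 --

K = 4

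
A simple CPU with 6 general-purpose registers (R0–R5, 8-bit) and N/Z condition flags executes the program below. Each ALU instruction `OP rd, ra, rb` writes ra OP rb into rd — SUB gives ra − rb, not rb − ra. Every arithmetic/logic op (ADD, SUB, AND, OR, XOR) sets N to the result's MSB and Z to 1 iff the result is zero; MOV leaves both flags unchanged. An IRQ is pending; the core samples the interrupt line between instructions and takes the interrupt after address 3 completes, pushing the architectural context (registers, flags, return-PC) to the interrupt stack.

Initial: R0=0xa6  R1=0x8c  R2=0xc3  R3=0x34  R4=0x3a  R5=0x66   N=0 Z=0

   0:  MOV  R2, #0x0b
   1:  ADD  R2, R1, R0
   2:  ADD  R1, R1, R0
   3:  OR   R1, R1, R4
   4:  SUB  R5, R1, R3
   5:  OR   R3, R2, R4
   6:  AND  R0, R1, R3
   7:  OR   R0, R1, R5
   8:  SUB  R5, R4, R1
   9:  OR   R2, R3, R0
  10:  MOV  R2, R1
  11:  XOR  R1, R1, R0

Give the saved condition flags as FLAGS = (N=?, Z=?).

after  0: R0=0xa6 R1=0x8c R2=0x0b R3=0x34 R4=0x3a R5=0x66  N=0 Z=0
after  1: R0=0xa6 R1=0x8c R2=0x32 R3=0x34 R4=0x3a R5=0x66  N=0 Z=0
after  2: R0=0xa6 R1=0x32 R2=0x32 R3=0x34 R4=0x3a R5=0x66  N=0 Z=0
after  3: R0=0xa6 R1=0x3a R2=0x32 R3=0x34 R4=0x3a R5=0x66  N=0 Z=0
-- IRQ taken; context saved, return-PC = 4 --

FLAGS = (N=0, Z=0)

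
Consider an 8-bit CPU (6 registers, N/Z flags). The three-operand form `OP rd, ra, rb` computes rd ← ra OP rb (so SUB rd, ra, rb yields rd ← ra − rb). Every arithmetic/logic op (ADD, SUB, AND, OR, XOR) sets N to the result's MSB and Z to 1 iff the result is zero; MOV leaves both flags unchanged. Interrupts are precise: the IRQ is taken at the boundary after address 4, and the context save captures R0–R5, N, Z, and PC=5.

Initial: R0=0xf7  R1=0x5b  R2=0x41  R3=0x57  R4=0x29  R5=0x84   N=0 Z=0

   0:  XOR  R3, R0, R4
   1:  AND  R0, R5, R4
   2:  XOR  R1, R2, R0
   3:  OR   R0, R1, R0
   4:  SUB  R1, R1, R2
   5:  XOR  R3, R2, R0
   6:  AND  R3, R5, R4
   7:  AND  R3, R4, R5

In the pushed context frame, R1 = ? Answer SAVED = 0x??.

SAVED = 0x00

after  0: R0=0xf7 R1=0x5b R2=0x41 R3=0xde R4=0x29 R5=0x84  N=1 Z=0
after  1: R0=0x00 R1=0x5b R2=0x41 R3=0xde R4=0x29 R5=0x84  N=0 Z=1
after  2: R0=0x00 R1=0x41 R2=0x41 R3=0xde R4=0x29 R5=0x84  N=0 Z=0
after  3: R0=0x41 R1=0x41 R2=0x41 R3=0xde R4=0x29 R5=0x84  N=0 Z=0
after  4: R0=0x41 R1=0x00 R2=0x41 R3=0xde R4=0x29 R5=0x84  N=0 Z=1
-- IRQ taken; context saved, return-PC = 5 --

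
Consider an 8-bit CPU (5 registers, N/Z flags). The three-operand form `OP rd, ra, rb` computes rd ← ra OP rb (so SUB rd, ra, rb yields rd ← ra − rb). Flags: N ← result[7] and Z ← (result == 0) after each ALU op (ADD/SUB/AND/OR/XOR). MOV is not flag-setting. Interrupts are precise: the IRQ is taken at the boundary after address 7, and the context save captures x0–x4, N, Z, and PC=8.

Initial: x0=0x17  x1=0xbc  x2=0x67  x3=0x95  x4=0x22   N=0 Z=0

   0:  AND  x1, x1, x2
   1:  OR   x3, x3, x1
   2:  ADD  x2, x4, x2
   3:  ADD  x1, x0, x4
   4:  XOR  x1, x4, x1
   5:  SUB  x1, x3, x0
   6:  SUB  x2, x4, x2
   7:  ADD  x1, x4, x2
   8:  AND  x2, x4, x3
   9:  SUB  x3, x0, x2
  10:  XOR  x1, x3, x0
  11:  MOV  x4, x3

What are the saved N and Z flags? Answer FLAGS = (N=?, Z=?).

after  0: x0=0x17 x1=0x24 x2=0x67 x3=0x95 x4=0x22  N=0 Z=0
after  1: x0=0x17 x1=0x24 x2=0x67 x3=0xb5 x4=0x22  N=1 Z=0
after  2: x0=0x17 x1=0x24 x2=0x89 x3=0xb5 x4=0x22  N=1 Z=0
after  3: x0=0x17 x1=0x39 x2=0x89 x3=0xb5 x4=0x22  N=0 Z=0
after  4: x0=0x17 x1=0x1b x2=0x89 x3=0xb5 x4=0x22  N=0 Z=0
after  5: x0=0x17 x1=0x9e x2=0x89 x3=0xb5 x4=0x22  N=1 Z=0
after  6: x0=0x17 x1=0x9e x2=0x99 x3=0xb5 x4=0x22  N=1 Z=0
after  7: x0=0x17 x1=0xbb x2=0x99 x3=0xb5 x4=0x22  N=1 Z=0
-- IRQ taken; context saved, return-PC = 8 --

FLAGS = (N=1, Z=0)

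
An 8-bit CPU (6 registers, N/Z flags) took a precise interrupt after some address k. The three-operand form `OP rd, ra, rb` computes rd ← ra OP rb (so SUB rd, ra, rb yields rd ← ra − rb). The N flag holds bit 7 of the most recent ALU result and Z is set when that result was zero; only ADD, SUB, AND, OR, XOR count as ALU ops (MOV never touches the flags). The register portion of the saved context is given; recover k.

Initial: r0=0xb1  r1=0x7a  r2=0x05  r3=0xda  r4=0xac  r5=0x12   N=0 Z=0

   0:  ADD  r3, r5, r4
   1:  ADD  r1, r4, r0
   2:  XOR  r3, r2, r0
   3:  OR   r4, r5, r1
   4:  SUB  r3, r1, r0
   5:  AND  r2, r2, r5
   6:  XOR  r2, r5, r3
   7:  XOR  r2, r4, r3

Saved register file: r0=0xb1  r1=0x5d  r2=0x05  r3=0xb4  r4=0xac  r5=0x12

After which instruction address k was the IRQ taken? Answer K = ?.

K = 2

after  0: r0=0xb1 r1=0x7a r2=0x05 r3=0xbe r4=0xac r5=0x12  N=1 Z=0
after  1: r0=0xb1 r1=0x5d r2=0x05 r3=0xbe r4=0xac r5=0x12  N=0 Z=0
after  2: r0=0xb1 r1=0x5d r2=0x05 r3=0xb4 r4=0xac r5=0x12  N=1 Z=0
-- IRQ taken; context saved, return-PC = 3 --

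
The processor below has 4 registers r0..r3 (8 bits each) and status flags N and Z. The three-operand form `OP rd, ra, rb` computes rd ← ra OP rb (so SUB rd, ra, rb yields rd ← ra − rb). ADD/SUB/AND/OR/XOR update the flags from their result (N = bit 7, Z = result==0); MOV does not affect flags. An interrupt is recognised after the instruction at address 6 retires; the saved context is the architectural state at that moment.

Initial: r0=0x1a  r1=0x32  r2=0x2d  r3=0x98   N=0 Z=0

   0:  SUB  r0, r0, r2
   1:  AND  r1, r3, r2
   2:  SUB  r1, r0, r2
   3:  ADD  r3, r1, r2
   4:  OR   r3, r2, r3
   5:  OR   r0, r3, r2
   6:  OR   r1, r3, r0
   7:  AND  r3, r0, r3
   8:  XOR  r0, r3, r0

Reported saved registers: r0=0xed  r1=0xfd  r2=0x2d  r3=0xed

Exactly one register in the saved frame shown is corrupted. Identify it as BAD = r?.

BAD = r1

after  0: r0=0xed r1=0x32 r2=0x2d r3=0x98  N=1 Z=0
after  1: r0=0xed r1=0x08 r2=0x2d r3=0x98  N=0 Z=0
after  2: r0=0xed r1=0xc0 r2=0x2d r3=0x98  N=1 Z=0
after  3: r0=0xed r1=0xc0 r2=0x2d r3=0xed  N=1 Z=0
after  4: r0=0xed r1=0xc0 r2=0x2d r3=0xed  N=1 Z=0
after  5: r0=0xed r1=0xc0 r2=0x2d r3=0xed  N=1 Z=0
after  6: r0=0xed r1=0xed r2=0x2d r3=0xed  N=1 Z=0
-- IRQ taken; context saved, return-PC = 7 --
mismatch: r1: reported 0xfd vs actual 0xed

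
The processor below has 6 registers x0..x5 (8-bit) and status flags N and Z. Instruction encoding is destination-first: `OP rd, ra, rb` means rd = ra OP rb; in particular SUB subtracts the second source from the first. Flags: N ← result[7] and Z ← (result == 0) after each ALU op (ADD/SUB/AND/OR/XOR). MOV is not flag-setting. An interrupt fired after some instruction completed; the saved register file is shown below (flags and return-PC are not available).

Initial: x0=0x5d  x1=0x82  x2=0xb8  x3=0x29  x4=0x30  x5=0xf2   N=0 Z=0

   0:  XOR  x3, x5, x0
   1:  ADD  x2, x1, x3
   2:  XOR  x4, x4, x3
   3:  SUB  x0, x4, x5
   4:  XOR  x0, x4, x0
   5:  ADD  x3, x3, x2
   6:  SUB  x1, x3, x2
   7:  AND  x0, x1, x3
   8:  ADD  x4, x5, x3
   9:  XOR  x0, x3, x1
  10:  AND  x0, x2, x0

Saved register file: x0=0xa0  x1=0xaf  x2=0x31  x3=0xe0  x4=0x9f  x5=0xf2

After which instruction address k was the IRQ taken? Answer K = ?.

K = 7

after  0: x0=0x5d x1=0x82 x2=0xb8 x3=0xaf x4=0x30 x5=0xf2  N=1 Z=0
after  1: x0=0x5d x1=0x82 x2=0x31 x3=0xaf x4=0x30 x5=0xf2  N=0 Z=0
after  2: x0=0x5d x1=0x82 x2=0x31 x3=0xaf x4=0x9f x5=0xf2  N=1 Z=0
after  3: x0=0xad x1=0x82 x2=0x31 x3=0xaf x4=0x9f x5=0xf2  N=1 Z=0
after  4: x0=0x32 x1=0x82 x2=0x31 x3=0xaf x4=0x9f x5=0xf2  N=0 Z=0
after  5: x0=0x32 x1=0x82 x2=0x31 x3=0xe0 x4=0x9f x5=0xf2  N=1 Z=0
after  6: x0=0x32 x1=0xaf x2=0x31 x3=0xe0 x4=0x9f x5=0xf2  N=1 Z=0
after  7: x0=0xa0 x1=0xaf x2=0x31 x3=0xe0 x4=0x9f x5=0xf2  N=1 Z=0
-- IRQ taken; context saved, return-PC = 8 --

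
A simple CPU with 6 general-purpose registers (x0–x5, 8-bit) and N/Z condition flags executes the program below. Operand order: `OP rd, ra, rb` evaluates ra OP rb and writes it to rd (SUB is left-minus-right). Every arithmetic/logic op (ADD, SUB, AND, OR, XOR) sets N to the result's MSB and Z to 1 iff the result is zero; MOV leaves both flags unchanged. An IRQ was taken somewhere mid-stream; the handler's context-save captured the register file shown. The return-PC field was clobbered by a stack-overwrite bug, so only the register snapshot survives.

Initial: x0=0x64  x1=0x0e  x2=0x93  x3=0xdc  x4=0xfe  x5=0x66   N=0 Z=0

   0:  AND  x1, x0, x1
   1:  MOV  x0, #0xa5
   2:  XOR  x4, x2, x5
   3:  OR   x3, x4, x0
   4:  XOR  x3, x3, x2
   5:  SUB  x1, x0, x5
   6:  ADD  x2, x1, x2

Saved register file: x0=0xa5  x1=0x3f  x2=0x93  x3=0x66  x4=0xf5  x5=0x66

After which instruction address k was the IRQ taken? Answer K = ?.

after  0: x0=0x64 x1=0x04 x2=0x93 x3=0xdc x4=0xfe x5=0x66  N=0 Z=0
after  1: x0=0xa5 x1=0x04 x2=0x93 x3=0xdc x4=0xfe x5=0x66  N=0 Z=0
after  2: x0=0xa5 x1=0x04 x2=0x93 x3=0xdc x4=0xf5 x5=0x66  N=1 Z=0
after  3: x0=0xa5 x1=0x04 x2=0x93 x3=0xf5 x4=0xf5 x5=0x66  N=1 Z=0
after  4: x0=0xa5 x1=0x04 x2=0x93 x3=0x66 x4=0xf5 x5=0x66  N=0 Z=0
after  5: x0=0xa5 x1=0x3f x2=0x93 x3=0x66 x4=0xf5 x5=0x66  N=0 Z=0
-- IRQ taken; context saved, return-PC = 6 --

K = 5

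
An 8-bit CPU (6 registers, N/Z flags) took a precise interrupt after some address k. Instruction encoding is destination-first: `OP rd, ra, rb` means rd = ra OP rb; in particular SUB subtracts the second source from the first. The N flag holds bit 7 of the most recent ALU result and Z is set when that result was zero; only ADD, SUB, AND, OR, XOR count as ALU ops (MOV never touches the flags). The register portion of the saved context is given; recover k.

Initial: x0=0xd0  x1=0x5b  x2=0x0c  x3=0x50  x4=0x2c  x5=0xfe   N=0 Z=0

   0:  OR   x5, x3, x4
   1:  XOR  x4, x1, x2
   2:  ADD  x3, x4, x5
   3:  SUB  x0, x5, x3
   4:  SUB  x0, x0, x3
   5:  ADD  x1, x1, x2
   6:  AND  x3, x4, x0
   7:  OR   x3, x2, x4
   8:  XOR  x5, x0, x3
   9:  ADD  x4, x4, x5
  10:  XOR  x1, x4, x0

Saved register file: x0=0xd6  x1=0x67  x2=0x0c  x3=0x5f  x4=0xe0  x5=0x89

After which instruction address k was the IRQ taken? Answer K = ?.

after  0: x0=0xd0 x1=0x5b x2=0x0c x3=0x50 x4=0x2c x5=0x7c  N=0 Z=0
after  1: x0=0xd0 x1=0x5b x2=0x0c x3=0x50 x4=0x57 x5=0x7c  N=0 Z=0
after  2: x0=0xd0 x1=0x5b x2=0x0c x3=0xd3 x4=0x57 x5=0x7c  N=1 Z=0
after  3: x0=0xa9 x1=0x5b x2=0x0c x3=0xd3 x4=0x57 x5=0x7c  N=1 Z=0
after  4: x0=0xd6 x1=0x5b x2=0x0c x3=0xd3 x4=0x57 x5=0x7c  N=1 Z=0
after  5: x0=0xd6 x1=0x67 x2=0x0c x3=0xd3 x4=0x57 x5=0x7c  N=0 Z=0
after  6: x0=0xd6 x1=0x67 x2=0x0c x3=0x56 x4=0x57 x5=0x7c  N=0 Z=0
after  7: x0=0xd6 x1=0x67 x2=0x0c x3=0x5f x4=0x57 x5=0x7c  N=0 Z=0
after  8: x0=0xd6 x1=0x67 x2=0x0c x3=0x5f x4=0x57 x5=0x89  N=1 Z=0
after  9: x0=0xd6 x1=0x67 x2=0x0c x3=0x5f x4=0xe0 x5=0x89  N=1 Z=0
-- IRQ taken; context saved, return-PC = 10 --

K = 9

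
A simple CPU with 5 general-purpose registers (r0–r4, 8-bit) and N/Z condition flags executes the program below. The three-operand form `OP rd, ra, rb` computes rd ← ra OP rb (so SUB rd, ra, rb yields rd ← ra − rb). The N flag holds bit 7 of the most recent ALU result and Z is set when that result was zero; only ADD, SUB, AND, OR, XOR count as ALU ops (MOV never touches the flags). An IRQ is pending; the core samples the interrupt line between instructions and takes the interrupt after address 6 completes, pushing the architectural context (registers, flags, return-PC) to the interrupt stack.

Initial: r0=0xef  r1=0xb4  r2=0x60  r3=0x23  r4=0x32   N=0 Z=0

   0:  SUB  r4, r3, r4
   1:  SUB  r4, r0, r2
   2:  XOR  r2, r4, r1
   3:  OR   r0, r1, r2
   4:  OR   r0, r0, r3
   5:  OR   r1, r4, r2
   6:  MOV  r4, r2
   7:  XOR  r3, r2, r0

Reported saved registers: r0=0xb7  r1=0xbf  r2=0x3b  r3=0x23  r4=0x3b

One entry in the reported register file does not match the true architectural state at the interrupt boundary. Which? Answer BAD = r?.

BAD = r0

after  0: r0=0xef r1=0xb4 r2=0x60 r3=0x23 r4=0xf1  N=1 Z=0
after  1: r0=0xef r1=0xb4 r2=0x60 r3=0x23 r4=0x8f  N=1 Z=0
after  2: r0=0xef r1=0xb4 r2=0x3b r3=0x23 r4=0x8f  N=0 Z=0
after  3: r0=0xbf r1=0xb4 r2=0x3b r3=0x23 r4=0x8f  N=1 Z=0
after  4: r0=0xbf r1=0xb4 r2=0x3b r3=0x23 r4=0x8f  N=1 Z=0
after  5: r0=0xbf r1=0xbf r2=0x3b r3=0x23 r4=0x8f  N=1 Z=0
after  6: r0=0xbf r1=0xbf r2=0x3b r3=0x23 r4=0x3b  N=1 Z=0
-- IRQ taken; context saved, return-PC = 7 --
mismatch: r0: reported 0xb7 vs actual 0xbf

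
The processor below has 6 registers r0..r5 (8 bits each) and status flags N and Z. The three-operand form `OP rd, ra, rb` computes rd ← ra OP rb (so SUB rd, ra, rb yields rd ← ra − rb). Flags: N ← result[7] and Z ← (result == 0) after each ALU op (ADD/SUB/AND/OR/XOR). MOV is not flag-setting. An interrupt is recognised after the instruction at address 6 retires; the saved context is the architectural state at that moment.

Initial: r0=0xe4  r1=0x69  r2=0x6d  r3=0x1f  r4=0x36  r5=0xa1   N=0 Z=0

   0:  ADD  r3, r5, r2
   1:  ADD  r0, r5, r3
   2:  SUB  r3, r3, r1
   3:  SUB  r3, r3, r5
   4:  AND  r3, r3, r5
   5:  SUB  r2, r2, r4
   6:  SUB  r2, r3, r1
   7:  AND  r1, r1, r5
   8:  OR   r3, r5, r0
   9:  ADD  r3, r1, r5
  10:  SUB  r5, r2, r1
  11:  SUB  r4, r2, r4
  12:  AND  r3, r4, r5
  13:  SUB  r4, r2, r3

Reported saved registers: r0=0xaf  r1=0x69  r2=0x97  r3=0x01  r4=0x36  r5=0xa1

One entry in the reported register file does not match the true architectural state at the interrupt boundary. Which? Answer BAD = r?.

BAD = r3

after  0: r0=0xe4 r1=0x69 r2=0x6d r3=0x0e r4=0x36 r5=0xa1  N=0 Z=0
after  1: r0=0xaf r1=0x69 r2=0x6d r3=0x0e r4=0x36 r5=0xa1  N=1 Z=0
after  2: r0=0xaf r1=0x69 r2=0x6d r3=0xa5 r4=0x36 r5=0xa1  N=1 Z=0
after  3: r0=0xaf r1=0x69 r2=0x6d r3=0x04 r4=0x36 r5=0xa1  N=0 Z=0
after  4: r0=0xaf r1=0x69 r2=0x6d r3=0x00 r4=0x36 r5=0xa1  N=0 Z=1
after  5: r0=0xaf r1=0x69 r2=0x37 r3=0x00 r4=0x36 r5=0xa1  N=0 Z=0
after  6: r0=0xaf r1=0x69 r2=0x97 r3=0x00 r4=0x36 r5=0xa1  N=1 Z=0
-- IRQ taken; context saved, return-PC = 7 --
mismatch: r3: reported 0x01 vs actual 0x00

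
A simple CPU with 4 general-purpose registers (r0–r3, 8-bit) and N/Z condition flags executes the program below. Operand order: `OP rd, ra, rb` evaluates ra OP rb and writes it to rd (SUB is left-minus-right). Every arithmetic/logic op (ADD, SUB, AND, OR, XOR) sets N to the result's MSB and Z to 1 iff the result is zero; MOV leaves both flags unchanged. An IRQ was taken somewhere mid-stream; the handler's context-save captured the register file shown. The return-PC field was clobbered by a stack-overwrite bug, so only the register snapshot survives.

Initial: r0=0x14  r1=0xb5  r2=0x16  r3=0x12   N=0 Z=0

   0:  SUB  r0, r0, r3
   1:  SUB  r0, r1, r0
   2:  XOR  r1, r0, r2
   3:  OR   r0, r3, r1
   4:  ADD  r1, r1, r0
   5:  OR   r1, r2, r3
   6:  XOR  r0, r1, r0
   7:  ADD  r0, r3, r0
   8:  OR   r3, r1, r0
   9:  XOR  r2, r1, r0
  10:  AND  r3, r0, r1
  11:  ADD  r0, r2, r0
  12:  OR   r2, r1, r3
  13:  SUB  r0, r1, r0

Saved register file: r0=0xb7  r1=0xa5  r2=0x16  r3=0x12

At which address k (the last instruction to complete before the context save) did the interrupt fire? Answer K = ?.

K = 3

after  0: r0=0x02 r1=0xb5 r2=0x16 r3=0x12  N=0 Z=0
after  1: r0=0xb3 r1=0xb5 r2=0x16 r3=0x12  N=1 Z=0
after  2: r0=0xb3 r1=0xa5 r2=0x16 r3=0x12  N=1 Z=0
after  3: r0=0xb7 r1=0xa5 r2=0x16 r3=0x12  N=1 Z=0
-- IRQ taken; context saved, return-PC = 4 --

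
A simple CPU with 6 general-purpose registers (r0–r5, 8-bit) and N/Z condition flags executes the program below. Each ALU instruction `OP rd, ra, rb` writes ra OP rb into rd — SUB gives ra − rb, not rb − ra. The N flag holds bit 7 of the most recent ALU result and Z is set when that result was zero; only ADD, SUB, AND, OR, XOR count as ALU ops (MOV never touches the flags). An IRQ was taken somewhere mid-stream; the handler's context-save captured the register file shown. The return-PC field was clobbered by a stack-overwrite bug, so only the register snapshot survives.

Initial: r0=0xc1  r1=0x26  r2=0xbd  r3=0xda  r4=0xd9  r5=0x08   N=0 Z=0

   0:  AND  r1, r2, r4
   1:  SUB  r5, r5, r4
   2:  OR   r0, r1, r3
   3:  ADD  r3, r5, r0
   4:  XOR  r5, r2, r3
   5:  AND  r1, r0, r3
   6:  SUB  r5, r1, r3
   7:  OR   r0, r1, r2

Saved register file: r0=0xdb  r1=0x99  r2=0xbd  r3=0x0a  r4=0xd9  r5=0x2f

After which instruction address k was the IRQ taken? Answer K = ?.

after  0: r0=0xc1 r1=0x99 r2=0xbd r3=0xda r4=0xd9 r5=0x08  N=1 Z=0
after  1: r0=0xc1 r1=0x99 r2=0xbd r3=0xda r4=0xd9 r5=0x2f  N=0 Z=0
after  2: r0=0xdb r1=0x99 r2=0xbd r3=0xda r4=0xd9 r5=0x2f  N=1 Z=0
after  3: r0=0xdb r1=0x99 r2=0xbd r3=0x0a r4=0xd9 r5=0x2f  N=0 Z=0
-- IRQ taken; context saved, return-PC = 4 --

K = 3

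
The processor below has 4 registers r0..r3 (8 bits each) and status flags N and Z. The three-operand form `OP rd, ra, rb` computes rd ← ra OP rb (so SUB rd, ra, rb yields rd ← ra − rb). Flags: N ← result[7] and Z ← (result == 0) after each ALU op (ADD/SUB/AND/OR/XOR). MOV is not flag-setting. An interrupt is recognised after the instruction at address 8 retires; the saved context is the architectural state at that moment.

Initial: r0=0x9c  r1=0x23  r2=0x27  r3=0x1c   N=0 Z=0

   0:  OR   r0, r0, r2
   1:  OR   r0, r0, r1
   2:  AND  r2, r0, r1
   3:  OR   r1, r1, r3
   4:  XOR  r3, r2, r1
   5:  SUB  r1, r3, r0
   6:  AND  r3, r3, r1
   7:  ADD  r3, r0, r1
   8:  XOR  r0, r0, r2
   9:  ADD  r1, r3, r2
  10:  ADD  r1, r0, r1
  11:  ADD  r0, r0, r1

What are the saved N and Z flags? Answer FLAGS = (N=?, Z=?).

FLAGS = (N=1, Z=0)

after  0: r0=0xbf r1=0x23 r2=0x27 r3=0x1c  N=1 Z=0
after  1: r0=0xbf r1=0x23 r2=0x27 r3=0x1c  N=1 Z=0
after  2: r0=0xbf r1=0x23 r2=0x23 r3=0x1c  N=0 Z=0
after  3: r0=0xbf r1=0x3f r2=0x23 r3=0x1c  N=0 Z=0
after  4: r0=0xbf r1=0x3f r2=0x23 r3=0x1c  N=0 Z=0
after  5: r0=0xbf r1=0x5d r2=0x23 r3=0x1c  N=0 Z=0
after  6: r0=0xbf r1=0x5d r2=0x23 r3=0x1c  N=0 Z=0
after  7: r0=0xbf r1=0x5d r2=0x23 r3=0x1c  N=0 Z=0
after  8: r0=0x9c r1=0x5d r2=0x23 r3=0x1c  N=1 Z=0
-- IRQ taken; context saved, return-PC = 9 --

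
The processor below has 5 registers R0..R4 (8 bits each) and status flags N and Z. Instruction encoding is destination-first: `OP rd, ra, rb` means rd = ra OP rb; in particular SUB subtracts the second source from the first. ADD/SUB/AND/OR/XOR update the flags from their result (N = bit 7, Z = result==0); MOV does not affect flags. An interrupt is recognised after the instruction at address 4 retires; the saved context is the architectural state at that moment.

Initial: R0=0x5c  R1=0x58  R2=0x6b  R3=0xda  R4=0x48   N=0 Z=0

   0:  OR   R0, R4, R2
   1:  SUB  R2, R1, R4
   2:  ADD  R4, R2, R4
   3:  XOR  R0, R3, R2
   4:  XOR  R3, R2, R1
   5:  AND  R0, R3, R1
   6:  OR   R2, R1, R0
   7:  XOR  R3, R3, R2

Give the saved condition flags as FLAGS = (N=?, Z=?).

FLAGS = (N=0, Z=0)

after  0: R0=0x6b R1=0x58 R2=0x6b R3=0xda R4=0x48  N=0 Z=0
after  1: R0=0x6b R1=0x58 R2=0x10 R3=0xda R4=0x48  N=0 Z=0
after  2: R0=0x6b R1=0x58 R2=0x10 R3=0xda R4=0x58  N=0 Z=0
after  3: R0=0xca R1=0x58 R2=0x10 R3=0xda R4=0x58  N=1 Z=0
after  4: R0=0xca R1=0x58 R2=0x10 R3=0x48 R4=0x58  N=0 Z=0
-- IRQ taken; context saved, return-PC = 5 --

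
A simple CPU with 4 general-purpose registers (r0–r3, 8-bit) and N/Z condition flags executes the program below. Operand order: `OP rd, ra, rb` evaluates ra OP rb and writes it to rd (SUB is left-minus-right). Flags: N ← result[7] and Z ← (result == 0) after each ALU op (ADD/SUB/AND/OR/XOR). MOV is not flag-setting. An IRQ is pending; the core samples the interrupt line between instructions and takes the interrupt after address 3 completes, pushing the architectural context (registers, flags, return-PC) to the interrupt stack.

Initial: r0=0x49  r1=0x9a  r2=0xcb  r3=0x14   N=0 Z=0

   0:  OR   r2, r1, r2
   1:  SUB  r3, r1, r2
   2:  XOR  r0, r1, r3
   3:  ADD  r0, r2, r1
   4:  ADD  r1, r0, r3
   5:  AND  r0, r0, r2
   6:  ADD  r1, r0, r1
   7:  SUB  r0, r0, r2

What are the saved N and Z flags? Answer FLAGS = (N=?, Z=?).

FLAGS = (N=0, Z=0)

after  0: r0=0x49 r1=0x9a r2=0xdb r3=0x14  N=1 Z=0
after  1: r0=0x49 r1=0x9a r2=0xdb r3=0xbf  N=1 Z=0
after  2: r0=0x25 r1=0x9a r2=0xdb r3=0xbf  N=0 Z=0
after  3: r0=0x75 r1=0x9a r2=0xdb r3=0xbf  N=0 Z=0
-- IRQ taken; context saved, return-PC = 4 --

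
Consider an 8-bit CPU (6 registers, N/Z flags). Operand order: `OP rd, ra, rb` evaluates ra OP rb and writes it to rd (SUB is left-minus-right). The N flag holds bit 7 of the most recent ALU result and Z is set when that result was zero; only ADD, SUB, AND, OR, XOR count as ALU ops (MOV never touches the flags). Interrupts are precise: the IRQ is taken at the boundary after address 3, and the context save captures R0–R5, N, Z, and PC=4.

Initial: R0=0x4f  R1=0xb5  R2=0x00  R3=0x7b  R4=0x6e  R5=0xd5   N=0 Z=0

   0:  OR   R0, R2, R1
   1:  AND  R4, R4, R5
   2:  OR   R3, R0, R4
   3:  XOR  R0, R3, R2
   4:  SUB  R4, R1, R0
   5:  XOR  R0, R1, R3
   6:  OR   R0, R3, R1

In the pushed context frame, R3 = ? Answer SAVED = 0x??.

SAVED = 0xf5

after  0: R0=0xb5 R1=0xb5 R2=0x00 R3=0x7b R4=0x6e R5=0xd5  N=1 Z=0
after  1: R0=0xb5 R1=0xb5 R2=0x00 R3=0x7b R4=0x44 R5=0xd5  N=0 Z=0
after  2: R0=0xb5 R1=0xb5 R2=0x00 R3=0xf5 R4=0x44 R5=0xd5  N=1 Z=0
after  3: R0=0xf5 R1=0xb5 R2=0x00 R3=0xf5 R4=0x44 R5=0xd5  N=1 Z=0
-- IRQ taken; context saved, return-PC = 4 --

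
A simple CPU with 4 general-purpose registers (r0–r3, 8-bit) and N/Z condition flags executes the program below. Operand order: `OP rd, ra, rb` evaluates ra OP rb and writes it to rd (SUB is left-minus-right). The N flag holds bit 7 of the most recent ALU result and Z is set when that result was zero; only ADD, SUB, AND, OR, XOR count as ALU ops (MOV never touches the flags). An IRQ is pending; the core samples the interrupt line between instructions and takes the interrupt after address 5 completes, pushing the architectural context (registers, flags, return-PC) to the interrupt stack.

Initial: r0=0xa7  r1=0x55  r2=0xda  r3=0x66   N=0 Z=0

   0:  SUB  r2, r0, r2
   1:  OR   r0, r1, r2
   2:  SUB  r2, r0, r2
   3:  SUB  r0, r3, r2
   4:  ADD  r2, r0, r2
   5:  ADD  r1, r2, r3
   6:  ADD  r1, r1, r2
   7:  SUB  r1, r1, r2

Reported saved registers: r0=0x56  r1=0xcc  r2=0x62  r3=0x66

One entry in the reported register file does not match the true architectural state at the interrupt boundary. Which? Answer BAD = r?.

after  0: r0=0xa7 r1=0x55 r2=0xcd r3=0x66  N=1 Z=0
after  1: r0=0xdd r1=0x55 r2=0xcd r3=0x66  N=1 Z=0
after  2: r0=0xdd r1=0x55 r2=0x10 r3=0x66  N=0 Z=0
after  3: r0=0x56 r1=0x55 r2=0x10 r3=0x66  N=0 Z=0
after  4: r0=0x56 r1=0x55 r2=0x66 r3=0x66  N=0 Z=0
after  5: r0=0x56 r1=0xcc r2=0x66 r3=0x66  N=1 Z=0
-- IRQ taken; context saved, return-PC = 6 --
mismatch: r2: reported 0x62 vs actual 0x66

BAD = r2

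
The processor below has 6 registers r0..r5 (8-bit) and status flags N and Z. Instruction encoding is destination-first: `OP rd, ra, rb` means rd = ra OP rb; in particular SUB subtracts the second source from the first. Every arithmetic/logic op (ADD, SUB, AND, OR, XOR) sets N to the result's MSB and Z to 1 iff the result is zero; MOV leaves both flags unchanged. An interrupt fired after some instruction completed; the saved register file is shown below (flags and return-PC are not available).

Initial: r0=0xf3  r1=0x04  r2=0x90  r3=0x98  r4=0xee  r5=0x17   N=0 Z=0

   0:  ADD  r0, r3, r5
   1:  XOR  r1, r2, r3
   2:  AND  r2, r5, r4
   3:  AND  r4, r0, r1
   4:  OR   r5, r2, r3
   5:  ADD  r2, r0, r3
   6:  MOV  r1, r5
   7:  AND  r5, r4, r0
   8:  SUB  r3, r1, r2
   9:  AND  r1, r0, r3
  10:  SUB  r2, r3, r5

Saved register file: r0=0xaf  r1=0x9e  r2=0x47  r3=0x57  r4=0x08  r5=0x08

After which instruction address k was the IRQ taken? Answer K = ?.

K = 8

after  0: r0=0xaf r1=0x04 r2=0x90 r3=0x98 r4=0xee r5=0x17  N=1 Z=0
after  1: r0=0xaf r1=0x08 r2=0x90 r3=0x98 r4=0xee r5=0x17  N=0 Z=0
after  2: r0=0xaf r1=0x08 r2=0x06 r3=0x98 r4=0xee r5=0x17  N=0 Z=0
after  3: r0=0xaf r1=0x08 r2=0x06 r3=0x98 r4=0x08 r5=0x17  N=0 Z=0
after  4: r0=0xaf r1=0x08 r2=0x06 r3=0x98 r4=0x08 r5=0x9e  N=1 Z=0
after  5: r0=0xaf r1=0x08 r2=0x47 r3=0x98 r4=0x08 r5=0x9e  N=0 Z=0
after  6: r0=0xaf r1=0x9e r2=0x47 r3=0x98 r4=0x08 r5=0x9e  N=0 Z=0
after  7: r0=0xaf r1=0x9e r2=0x47 r3=0x98 r4=0x08 r5=0x08  N=0 Z=0
after  8: r0=0xaf r1=0x9e r2=0x47 r3=0x57 r4=0x08 r5=0x08  N=0 Z=0
-- IRQ taken; context saved, return-PC = 9 --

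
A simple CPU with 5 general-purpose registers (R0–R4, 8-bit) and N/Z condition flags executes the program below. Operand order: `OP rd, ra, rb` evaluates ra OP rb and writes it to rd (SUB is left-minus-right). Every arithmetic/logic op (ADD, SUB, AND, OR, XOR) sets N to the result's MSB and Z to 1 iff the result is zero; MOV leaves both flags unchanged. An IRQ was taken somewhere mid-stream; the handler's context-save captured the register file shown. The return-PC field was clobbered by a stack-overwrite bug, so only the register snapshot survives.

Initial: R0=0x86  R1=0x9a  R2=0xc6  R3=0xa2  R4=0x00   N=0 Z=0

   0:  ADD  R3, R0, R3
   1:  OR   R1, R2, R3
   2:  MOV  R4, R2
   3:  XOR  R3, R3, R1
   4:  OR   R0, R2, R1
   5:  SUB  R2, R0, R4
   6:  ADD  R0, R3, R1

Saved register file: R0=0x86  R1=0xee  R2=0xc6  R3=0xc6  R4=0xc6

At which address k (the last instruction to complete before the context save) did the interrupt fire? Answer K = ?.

after  0: R0=0x86 R1=0x9a R2=0xc6 R3=0x28 R4=0x00  N=0 Z=0
after  1: R0=0x86 R1=0xee R2=0xc6 R3=0x28 R4=0x00  N=1 Z=0
after  2: R0=0x86 R1=0xee R2=0xc6 R3=0x28 R4=0xc6  N=1 Z=0
after  3: R0=0x86 R1=0xee R2=0xc6 R3=0xc6 R4=0xc6  N=1 Z=0
-- IRQ taken; context saved, return-PC = 4 --

K = 3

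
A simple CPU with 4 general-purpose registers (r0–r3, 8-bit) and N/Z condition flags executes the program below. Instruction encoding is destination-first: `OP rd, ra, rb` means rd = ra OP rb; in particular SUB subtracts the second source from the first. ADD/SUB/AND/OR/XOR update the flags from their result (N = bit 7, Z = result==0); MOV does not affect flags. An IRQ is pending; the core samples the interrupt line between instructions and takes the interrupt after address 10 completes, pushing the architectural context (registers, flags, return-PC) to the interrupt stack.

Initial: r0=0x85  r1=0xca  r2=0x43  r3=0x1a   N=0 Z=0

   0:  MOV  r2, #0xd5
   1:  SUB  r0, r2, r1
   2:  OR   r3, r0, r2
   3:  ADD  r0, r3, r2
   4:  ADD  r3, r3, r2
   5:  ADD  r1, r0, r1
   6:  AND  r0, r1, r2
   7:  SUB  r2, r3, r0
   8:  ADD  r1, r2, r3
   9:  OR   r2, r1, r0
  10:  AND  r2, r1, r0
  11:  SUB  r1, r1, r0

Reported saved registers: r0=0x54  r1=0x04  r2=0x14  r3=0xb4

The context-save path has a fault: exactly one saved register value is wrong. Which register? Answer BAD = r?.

BAD = r1

after  0: r0=0x85 r1=0xca r2=0xd5 r3=0x1a  N=0 Z=0
after  1: r0=0x0b r1=0xca r2=0xd5 r3=0x1a  N=0 Z=0
after  2: r0=0x0b r1=0xca r2=0xd5 r3=0xdf  N=1 Z=0
after  3: r0=0xb4 r1=0xca r2=0xd5 r3=0xdf  N=1 Z=0
after  4: r0=0xb4 r1=0xca r2=0xd5 r3=0xb4  N=1 Z=0
after  5: r0=0xb4 r1=0x7e r2=0xd5 r3=0xb4  N=0 Z=0
after  6: r0=0x54 r1=0x7e r2=0xd5 r3=0xb4  N=0 Z=0
after  7: r0=0x54 r1=0x7e r2=0x60 r3=0xb4  N=0 Z=0
after  8: r0=0x54 r1=0x14 r2=0x60 r3=0xb4  N=0 Z=0
after  9: r0=0x54 r1=0x14 r2=0x54 r3=0xb4  N=0 Z=0
after 10: r0=0x54 r1=0x14 r2=0x14 r3=0xb4  N=0 Z=0
-- IRQ taken; context saved, return-PC = 11 --
mismatch: r1: reported 0x04 vs actual 0x14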